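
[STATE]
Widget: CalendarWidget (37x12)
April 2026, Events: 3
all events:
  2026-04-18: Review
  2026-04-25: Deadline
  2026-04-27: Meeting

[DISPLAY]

              April 2026             
Mo Tu We Th Fr Sa Su                 
       1  2  3  4  5                 
 6  7  8  9 10 11 12                 
13 14 15 16 17 18* 19                
20 21 22 23 24 25* 26                
27* 28 29 30                         
                                     
                                     
                                     
                                     
                                     


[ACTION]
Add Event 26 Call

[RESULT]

              April 2026             
Mo Tu We Th Fr Sa Su                 
       1  2  3  4  5                 
 6  7  8  9 10 11 12                 
13 14 15 16 17 18* 19                
20 21 22 23 24 25* 26*               
27* 28 29 30                         
                                     
                                     
                                     
                                     
                                     


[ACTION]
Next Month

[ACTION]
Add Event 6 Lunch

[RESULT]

               May 2026              
Mo Tu We Th Fr Sa Su                 
             1  2  3                 
 4  5  6*  7  8  9 10                
11 12 13 14 15 16 17                 
18 19 20 21 22 23 24                 
25 26 27 28 29 30 31                 
                                     
                                     
                                     
                                     
                                     


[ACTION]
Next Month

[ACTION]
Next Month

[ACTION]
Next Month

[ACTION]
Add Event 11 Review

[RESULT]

             August 2026             
Mo Tu We Th Fr Sa Su                 
                1  2                 
 3  4  5  6  7  8  9                 
10 11* 12 13 14 15 16                
17 18 19 20 21 22 23                 
24 25 26 27 28 29 30                 
31                                   
                                     
                                     
                                     
                                     


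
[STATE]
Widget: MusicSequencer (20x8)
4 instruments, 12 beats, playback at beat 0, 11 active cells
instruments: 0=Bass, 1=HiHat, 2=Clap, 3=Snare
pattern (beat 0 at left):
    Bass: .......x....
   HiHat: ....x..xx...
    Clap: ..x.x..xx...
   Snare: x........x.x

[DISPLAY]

      ▼12345678901  
  Bass·······█····  
 HiHat····█··██···  
  Clap··█·█··██···  
 Snare█········█·█  
                    
                    
                    


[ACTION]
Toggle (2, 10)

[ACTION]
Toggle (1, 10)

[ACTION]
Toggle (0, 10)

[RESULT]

      ▼12345678901  
  Bass·······█··█·  
 HiHat····█··██·█·  
  Clap··█·█··██·█·  
 Snare█········█·█  
                    
                    
                    


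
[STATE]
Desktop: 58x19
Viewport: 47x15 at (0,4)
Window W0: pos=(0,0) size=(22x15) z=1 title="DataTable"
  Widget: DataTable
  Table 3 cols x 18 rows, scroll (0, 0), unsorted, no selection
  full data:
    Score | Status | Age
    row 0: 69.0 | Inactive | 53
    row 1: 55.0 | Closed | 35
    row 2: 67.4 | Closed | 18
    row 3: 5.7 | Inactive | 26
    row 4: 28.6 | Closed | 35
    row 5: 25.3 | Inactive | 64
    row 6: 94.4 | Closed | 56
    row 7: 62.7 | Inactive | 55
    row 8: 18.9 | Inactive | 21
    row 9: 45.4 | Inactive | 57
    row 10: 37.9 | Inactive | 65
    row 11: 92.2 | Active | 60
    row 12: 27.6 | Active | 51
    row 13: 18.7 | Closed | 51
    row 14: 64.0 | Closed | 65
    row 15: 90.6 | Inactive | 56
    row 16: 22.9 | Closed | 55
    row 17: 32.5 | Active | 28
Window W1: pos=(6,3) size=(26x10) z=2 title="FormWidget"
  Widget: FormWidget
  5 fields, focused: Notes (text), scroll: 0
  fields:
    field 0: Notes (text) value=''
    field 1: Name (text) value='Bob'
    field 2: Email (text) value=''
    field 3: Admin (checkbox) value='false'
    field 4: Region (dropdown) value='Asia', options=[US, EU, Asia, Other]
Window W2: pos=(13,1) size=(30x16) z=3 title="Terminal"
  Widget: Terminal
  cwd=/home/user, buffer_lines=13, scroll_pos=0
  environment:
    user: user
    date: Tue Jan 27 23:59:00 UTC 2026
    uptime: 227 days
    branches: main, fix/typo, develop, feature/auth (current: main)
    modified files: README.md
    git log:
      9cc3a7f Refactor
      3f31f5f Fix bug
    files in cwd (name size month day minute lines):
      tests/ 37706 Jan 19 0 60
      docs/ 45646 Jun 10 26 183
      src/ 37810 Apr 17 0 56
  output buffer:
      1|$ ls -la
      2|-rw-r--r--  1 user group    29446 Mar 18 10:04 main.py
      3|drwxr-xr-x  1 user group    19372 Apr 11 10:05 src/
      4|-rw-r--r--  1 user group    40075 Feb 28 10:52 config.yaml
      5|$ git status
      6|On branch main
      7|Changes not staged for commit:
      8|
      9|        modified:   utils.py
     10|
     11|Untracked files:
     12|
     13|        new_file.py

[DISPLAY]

┃─────┃ FormW┃$ ls -la                    ┃    
┃69.0 ┠──────┃-rw-r--r--  1 user group    ┃    
┃55.0 ┃> Note┃drwxr-xr-x  1 user group    ┃    
┃67.4 ┃  Name┃-rw-r--r--  1 user group    ┃    
┃5.7  ┃  Emai┃$ git status                ┃    
┃28.6 ┃  Admi┃On branch main              ┃    
┃25.3 ┃  Regi┃Changes not staged for commi┃    
┃94.4 ┃      ┃                            ┃    
┃62.7 ┗━━━━━━┃        modified:   utils.py┃    
┃18.9 │Inacti┃                            ┃    
┗━━━━━━━━━━━━┃Untracked files:            ┃    
             ┃                            ┃    
             ┗━━━━━━━━━━━━━━━━━━━━━━━━━━━━┛    
                                               
                                               


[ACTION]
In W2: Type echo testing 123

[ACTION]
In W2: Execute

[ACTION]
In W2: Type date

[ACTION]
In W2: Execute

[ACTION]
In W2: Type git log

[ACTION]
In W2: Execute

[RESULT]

┃─────┃ FormW┃                            ┃    
┃69.0 ┠──────┃Untracked files:            ┃    
┃55.0 ┃> Note┃                            ┃    
┃67.4 ┃  Name┃        new_file.py         ┃    
┃5.7  ┃  Emai┃$ echo testing 123          ┃    
┃28.6 ┃  Admi┃testing 123                 ┃    
┃25.3 ┃  Regi┃$ date                      ┃    
┃94.4 ┃      ┃Tue Jan 27 23:59:00 UTC 2026┃    
┃62.7 ┗━━━━━━┃$ git log                   ┃    
┃18.9 │Inacti┃9cc3a7f Refactor            ┃    
┗━━━━━━━━━━━━┃3f31f5f Fix bug             ┃    
             ┃$ █                         ┃    
             ┗━━━━━━━━━━━━━━━━━━━━━━━━━━━━┛    
                                               
                                               


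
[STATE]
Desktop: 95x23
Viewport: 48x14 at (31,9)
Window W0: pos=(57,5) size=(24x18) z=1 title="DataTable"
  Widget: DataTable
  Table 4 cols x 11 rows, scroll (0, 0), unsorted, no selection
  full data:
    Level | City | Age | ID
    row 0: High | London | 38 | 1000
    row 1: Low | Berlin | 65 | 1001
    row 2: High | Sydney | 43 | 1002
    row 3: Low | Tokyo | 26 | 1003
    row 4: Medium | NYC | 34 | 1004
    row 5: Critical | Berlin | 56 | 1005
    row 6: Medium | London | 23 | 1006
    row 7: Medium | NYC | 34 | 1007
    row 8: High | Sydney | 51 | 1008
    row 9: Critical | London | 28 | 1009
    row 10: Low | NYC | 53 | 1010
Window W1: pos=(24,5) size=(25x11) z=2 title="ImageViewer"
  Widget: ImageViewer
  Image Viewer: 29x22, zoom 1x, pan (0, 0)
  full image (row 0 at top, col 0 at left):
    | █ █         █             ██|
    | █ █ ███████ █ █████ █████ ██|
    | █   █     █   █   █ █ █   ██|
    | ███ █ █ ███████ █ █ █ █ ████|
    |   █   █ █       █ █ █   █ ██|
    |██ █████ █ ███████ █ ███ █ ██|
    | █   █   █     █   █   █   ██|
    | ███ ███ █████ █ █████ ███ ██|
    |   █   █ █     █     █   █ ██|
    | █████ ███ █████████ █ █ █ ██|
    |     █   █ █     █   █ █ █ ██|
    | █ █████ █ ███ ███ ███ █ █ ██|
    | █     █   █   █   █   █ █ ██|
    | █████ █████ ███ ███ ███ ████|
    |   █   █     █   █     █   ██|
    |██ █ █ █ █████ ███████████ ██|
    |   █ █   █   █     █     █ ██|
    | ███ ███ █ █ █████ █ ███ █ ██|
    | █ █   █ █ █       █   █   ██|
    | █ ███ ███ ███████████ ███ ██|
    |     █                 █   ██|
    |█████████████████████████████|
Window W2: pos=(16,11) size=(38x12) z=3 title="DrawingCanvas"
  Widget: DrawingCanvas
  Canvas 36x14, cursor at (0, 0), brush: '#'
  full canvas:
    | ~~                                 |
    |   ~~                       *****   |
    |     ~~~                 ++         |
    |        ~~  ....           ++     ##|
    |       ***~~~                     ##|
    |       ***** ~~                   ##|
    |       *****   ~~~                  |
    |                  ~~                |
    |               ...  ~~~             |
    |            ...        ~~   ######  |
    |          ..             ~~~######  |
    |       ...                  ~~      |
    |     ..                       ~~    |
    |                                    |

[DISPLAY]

██████ █ █████ ██┃        ┃────────┼──────┼───┼─
     █   █   █ █ ┃        ┃High    │London│38 │1
━━━━━━━━━━━━━━━━━━━━━━┓   ┃Low     │Berlin│65 │1
                      ┃   ┃High    │Sydney│43 │1
──────────────────────┨   ┃Low     │Tokyo │26 │1
                      ┃   ┃Medium  │NYC   │34 │1
              *****   ┃   ┃Critical│Berlin│56 │1
           ++         ┃   ┃Medium  │London│23 │1
..           ++     ##┃   ┃Medium  │NYC   │34 │1
                    ##┃   ┃High    │Sydney│51 │1
~                   ##┃   ┃Critical│London│28 │1
 ~~~                  ┃   ┃Low     │NYC   │53 │1
    ~~                ┃   ┃                     
━━━━━━━━━━━━━━━━━━━━━━┛   ┗━━━━━━━━━━━━━━━━━━━━━


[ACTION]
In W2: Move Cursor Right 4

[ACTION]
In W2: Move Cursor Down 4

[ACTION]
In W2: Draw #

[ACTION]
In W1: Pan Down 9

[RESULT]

   █ █     █   █ ┃        ┃────────┼──────┼───┼─
██ █ ███ ███ ███ ┃        ┃High    │London│38 │1
━━━━━━━━━━━━━━━━━━━━━━┓   ┃Low     │Berlin│65 │1
                      ┃   ┃High    │Sydney│43 │1
──────────────────────┨   ┃Low     │Tokyo │26 │1
                      ┃   ┃Medium  │NYC   │34 │1
              *****   ┃   ┃Critical│Berlin│56 │1
           ++         ┃   ┃Medium  │London│23 │1
..           ++     ##┃   ┃Medium  │NYC   │34 │1
                    ##┃   ┃High    │Sydney│51 │1
~                   ##┃   ┃Critical│London│28 │1
 ~~~                  ┃   ┃Low     │NYC   │53 │1
    ~~                ┃   ┃                     
━━━━━━━━━━━━━━━━━━━━━━┛   ┗━━━━━━━━━━━━━━━━━━━━━


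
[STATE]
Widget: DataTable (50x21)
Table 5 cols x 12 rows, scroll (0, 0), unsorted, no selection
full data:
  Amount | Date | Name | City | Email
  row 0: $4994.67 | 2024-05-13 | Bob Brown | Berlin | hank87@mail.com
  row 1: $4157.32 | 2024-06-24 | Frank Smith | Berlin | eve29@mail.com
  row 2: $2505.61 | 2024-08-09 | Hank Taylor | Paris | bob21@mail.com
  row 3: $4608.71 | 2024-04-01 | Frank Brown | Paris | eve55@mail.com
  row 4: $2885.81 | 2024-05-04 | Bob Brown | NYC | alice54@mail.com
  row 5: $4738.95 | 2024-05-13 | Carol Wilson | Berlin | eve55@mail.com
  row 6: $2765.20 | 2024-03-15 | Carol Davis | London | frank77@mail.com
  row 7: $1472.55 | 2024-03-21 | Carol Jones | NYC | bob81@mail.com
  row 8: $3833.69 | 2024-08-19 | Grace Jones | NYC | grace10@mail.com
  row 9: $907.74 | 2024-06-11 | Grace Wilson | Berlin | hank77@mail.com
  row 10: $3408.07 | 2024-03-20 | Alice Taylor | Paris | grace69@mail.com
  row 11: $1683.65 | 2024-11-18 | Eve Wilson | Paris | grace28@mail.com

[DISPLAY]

Amount  │Date      │Name        │City  │Email     
────────┼──────────┼────────────┼──────┼──────────
$4994.67│2024-05-13│Bob Brown   │Berlin│hank87@mai
$4157.32│2024-06-24│Frank Smith │Berlin│eve29@mail
$2505.61│2024-08-09│Hank Taylor │Paris │bob21@mail
$4608.71│2024-04-01│Frank Brown │Paris │eve55@mail
$2885.81│2024-05-04│Bob Brown   │NYC   │alice54@ma
$4738.95│2024-05-13│Carol Wilson│Berlin│eve55@mail
$2765.20│2024-03-15│Carol Davis │London│frank77@ma
$1472.55│2024-03-21│Carol Jones │NYC   │bob81@mail
$3833.69│2024-08-19│Grace Jones │NYC   │grace10@ma
$907.74 │2024-06-11│Grace Wilson│Berlin│hank77@mai
$3408.07│2024-03-20│Alice Taylor│Paris │grace69@ma
$1683.65│2024-11-18│Eve Wilson  │Paris │grace28@ma
                                                  
                                                  
                                                  
                                                  
                                                  
                                                  
                                                  


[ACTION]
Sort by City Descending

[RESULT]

Amount  │Date      │Name        │City ▼│Email     
────────┼──────────┼────────────┼──────┼──────────
$2505.61│2024-08-09│Hank Taylor │Paris │bob21@mail
$4608.71│2024-04-01│Frank Brown │Paris │eve55@mail
$3408.07│2024-03-20│Alice Taylor│Paris │grace69@ma
$1683.65│2024-11-18│Eve Wilson  │Paris │grace28@ma
$2885.81│2024-05-04│Bob Brown   │NYC   │alice54@ma
$1472.55│2024-03-21│Carol Jones │NYC   │bob81@mail
$3833.69│2024-08-19│Grace Jones │NYC   │grace10@ma
$2765.20│2024-03-15│Carol Davis │London│frank77@ma
$4994.67│2024-05-13│Bob Brown   │Berlin│hank87@mai
$4157.32│2024-06-24│Frank Smith │Berlin│eve29@mail
$4738.95│2024-05-13│Carol Wilson│Berlin│eve55@mail
$907.74 │2024-06-11│Grace Wilson│Berlin│hank77@mai
                                                  
                                                  
                                                  
                                                  
                                                  
                                                  
                                                  


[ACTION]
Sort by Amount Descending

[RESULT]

Amount ▼│Date      │Name        │City  │Email     
────────┼──────────┼────────────┼──────┼──────────
$4994.67│2024-05-13│Bob Brown   │Berlin│hank87@mai
$4738.95│2024-05-13│Carol Wilson│Berlin│eve55@mail
$4608.71│2024-04-01│Frank Brown │Paris │eve55@mail
$4157.32│2024-06-24│Frank Smith │Berlin│eve29@mail
$3833.69│2024-08-19│Grace Jones │NYC   │grace10@ma
$3408.07│2024-03-20│Alice Taylor│Paris │grace69@ma
$2885.81│2024-05-04│Bob Brown   │NYC   │alice54@ma
$2765.20│2024-03-15│Carol Davis │London│frank77@ma
$2505.61│2024-08-09│Hank Taylor │Paris │bob21@mail
$1683.65│2024-11-18│Eve Wilson  │Paris │grace28@ma
$1472.55│2024-03-21│Carol Jones │NYC   │bob81@mail
$907.74 │2024-06-11│Grace Wilson│Berlin│hank77@mai
                                                  
                                                  
                                                  
                                                  
                                                  
                                                  
                                                  


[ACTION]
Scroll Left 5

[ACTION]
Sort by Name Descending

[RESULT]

Amount  │Date      │Name       ▼│City  │Email     
────────┼──────────┼────────────┼──────┼──────────
$2505.61│2024-08-09│Hank Taylor │Paris │bob21@mail
$907.74 │2024-06-11│Grace Wilson│Berlin│hank77@mai
$3833.69│2024-08-19│Grace Jones │NYC   │grace10@ma
$4157.32│2024-06-24│Frank Smith │Berlin│eve29@mail
$4608.71│2024-04-01│Frank Brown │Paris │eve55@mail
$1683.65│2024-11-18│Eve Wilson  │Paris │grace28@ma
$4738.95│2024-05-13│Carol Wilson│Berlin│eve55@mail
$1472.55│2024-03-21│Carol Jones │NYC   │bob81@mail
$2765.20│2024-03-15│Carol Davis │London│frank77@ma
$4994.67│2024-05-13│Bob Brown   │Berlin│hank87@mai
$2885.81│2024-05-04│Bob Brown   │NYC   │alice54@ma
$3408.07│2024-03-20│Alice Taylor│Paris │grace69@ma
                                                  
                                                  
                                                  
                                                  
                                                  
                                                  
                                                  


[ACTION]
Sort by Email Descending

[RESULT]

Amount  │Date      │Name        │City  │Email     
────────┼──────────┼────────────┼──────┼──────────
$4994.67│2024-05-13│Bob Brown   │Berlin│hank87@mai
$907.74 │2024-06-11│Grace Wilson│Berlin│hank77@mai
$3408.07│2024-03-20│Alice Taylor│Paris │grace69@ma
$1683.65│2024-11-18│Eve Wilson  │Paris │grace28@ma
$3833.69│2024-08-19│Grace Jones │NYC   │grace10@ma
$2765.20│2024-03-15│Carol Davis │London│frank77@ma
$4608.71│2024-04-01│Frank Brown │Paris │eve55@mail
$4738.95│2024-05-13│Carol Wilson│Berlin│eve55@mail
$4157.32│2024-06-24│Frank Smith │Berlin│eve29@mail
$1472.55│2024-03-21│Carol Jones │NYC   │bob81@mail
$2505.61│2024-08-09│Hank Taylor │Paris │bob21@mail
$2885.81│2024-05-04│Bob Brown   │NYC   │alice54@ma
                                                  
                                                  
                                                  
                                                  
                                                  
                                                  
                                                  


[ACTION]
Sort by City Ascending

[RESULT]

Amount  │Date      │Name        │City ▲│Email     
────────┼──────────┼────────────┼──────┼──────────
$4994.67│2024-05-13│Bob Brown   │Berlin│hank87@mai
$907.74 │2024-06-11│Grace Wilson│Berlin│hank77@mai
$4738.95│2024-05-13│Carol Wilson│Berlin│eve55@mail
$4157.32│2024-06-24│Frank Smith │Berlin│eve29@mail
$2765.20│2024-03-15│Carol Davis │London│frank77@ma
$3833.69│2024-08-19│Grace Jones │NYC   │grace10@ma
$1472.55│2024-03-21│Carol Jones │NYC   │bob81@mail
$2885.81│2024-05-04│Bob Brown   │NYC   │alice54@ma
$3408.07│2024-03-20│Alice Taylor│Paris │grace69@ma
$1683.65│2024-11-18│Eve Wilson  │Paris │grace28@ma
$4608.71│2024-04-01│Frank Brown │Paris │eve55@mail
$2505.61│2024-08-09│Hank Taylor │Paris │bob21@mail
                                                  
                                                  
                                                  
                                                  
                                                  
                                                  
                                                  


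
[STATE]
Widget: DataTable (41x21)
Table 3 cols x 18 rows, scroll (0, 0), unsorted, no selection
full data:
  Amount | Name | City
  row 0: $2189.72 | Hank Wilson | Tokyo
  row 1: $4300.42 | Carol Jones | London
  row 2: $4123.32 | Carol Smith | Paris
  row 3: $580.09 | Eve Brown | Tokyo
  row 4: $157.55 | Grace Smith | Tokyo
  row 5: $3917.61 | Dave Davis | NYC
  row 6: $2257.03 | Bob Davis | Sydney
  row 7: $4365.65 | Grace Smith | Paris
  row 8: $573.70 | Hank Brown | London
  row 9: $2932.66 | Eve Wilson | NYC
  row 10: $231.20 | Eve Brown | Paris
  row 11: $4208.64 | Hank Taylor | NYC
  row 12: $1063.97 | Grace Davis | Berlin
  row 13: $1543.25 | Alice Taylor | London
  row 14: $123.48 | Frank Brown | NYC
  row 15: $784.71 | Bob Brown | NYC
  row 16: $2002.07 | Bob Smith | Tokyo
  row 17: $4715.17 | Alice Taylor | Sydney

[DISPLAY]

Amount  │Name        │City               
────────┼────────────┼──────             
$2189.72│Hank Wilson │Tokyo              
$4300.42│Carol Jones │London             
$4123.32│Carol Smith │Paris              
$580.09 │Eve Brown   │Tokyo              
$157.55 │Grace Smith │Tokyo              
$3917.61│Dave Davis  │NYC                
$2257.03│Bob Davis   │Sydney             
$4365.65│Grace Smith │Paris              
$573.70 │Hank Brown  │London             
$2932.66│Eve Wilson  │NYC                
$231.20 │Eve Brown   │Paris              
$4208.64│Hank Taylor │NYC                
$1063.97│Grace Davis │Berlin             
$1543.25│Alice Taylor│London             
$123.48 │Frank Brown │NYC                
$784.71 │Bob Brown   │NYC                
$2002.07│Bob Smith   │Tokyo              
$4715.17│Alice Taylor│Sydney             
                                         


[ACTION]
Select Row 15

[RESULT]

Amount  │Name        │City               
────────┼────────────┼──────             
$2189.72│Hank Wilson │Tokyo              
$4300.42│Carol Jones │London             
$4123.32│Carol Smith │Paris              
$580.09 │Eve Brown   │Tokyo              
$157.55 │Grace Smith │Tokyo              
$3917.61│Dave Davis  │NYC                
$2257.03│Bob Davis   │Sydney             
$4365.65│Grace Smith │Paris              
$573.70 │Hank Brown  │London             
$2932.66│Eve Wilson  │NYC                
$231.20 │Eve Brown   │Paris              
$4208.64│Hank Taylor │NYC                
$1063.97│Grace Davis │Berlin             
$1543.25│Alice Taylor│London             
$123.48 │Frank Brown │NYC                
>784.71 │Bob Brown   │NYC                
$2002.07│Bob Smith   │Tokyo              
$4715.17│Alice Taylor│Sydney             
                                         


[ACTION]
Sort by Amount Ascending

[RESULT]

Amount ▲│Name        │City               
────────┼────────────┼──────             
$123.48 │Frank Brown │NYC                
$157.55 │Grace Smith │Tokyo              
$231.20 │Eve Brown   │Paris              
$573.70 │Hank Brown  │London             
$580.09 │Eve Brown   │Tokyo              
$784.71 │Bob Brown   │NYC                
$1063.97│Grace Davis │Berlin             
$1543.25│Alice Taylor│London             
$2002.07│Bob Smith   │Tokyo              
$2189.72│Hank Wilson │Tokyo              
$2257.03│Bob Davis   │Sydney             
$2932.66│Eve Wilson  │NYC                
$3917.61│Dave Davis  │NYC                
$4123.32│Carol Smith │Paris              
$4208.64│Hank Taylor │NYC                
>4300.42│Carol Jones │London             
$4365.65│Grace Smith │Paris              
$4715.17│Alice Taylor│Sydney             
                                         


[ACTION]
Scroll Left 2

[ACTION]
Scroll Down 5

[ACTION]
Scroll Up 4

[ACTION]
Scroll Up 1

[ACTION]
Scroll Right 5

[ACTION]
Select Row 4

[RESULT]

Amount ▲│Name        │City               
────────┼────────────┼──────             
$123.48 │Frank Brown │NYC                
$157.55 │Grace Smith │Tokyo              
$231.20 │Eve Brown   │Paris              
$573.70 │Hank Brown  │London             
>580.09 │Eve Brown   │Tokyo              
$784.71 │Bob Brown   │NYC                
$1063.97│Grace Davis │Berlin             
$1543.25│Alice Taylor│London             
$2002.07│Bob Smith   │Tokyo              
$2189.72│Hank Wilson │Tokyo              
$2257.03│Bob Davis   │Sydney             
$2932.66│Eve Wilson  │NYC                
$3917.61│Dave Davis  │NYC                
$4123.32│Carol Smith │Paris              
$4208.64│Hank Taylor │NYC                
$4300.42│Carol Jones │London             
$4365.65│Grace Smith │Paris              
$4715.17│Alice Taylor│Sydney             
                                         


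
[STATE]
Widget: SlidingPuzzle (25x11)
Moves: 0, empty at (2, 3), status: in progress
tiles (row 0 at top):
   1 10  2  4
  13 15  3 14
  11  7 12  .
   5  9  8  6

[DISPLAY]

┌────┬────┬────┬────┐    
│  1 │ 10 │  2 │  4 │    
├────┼────┼────┼────┤    
│ 13 │ 15 │  3 │ 14 │    
├────┼────┼────┼────┤    
│ 11 │  7 │ 12 │    │    
├────┼────┼────┼────┤    
│  5 │  9 │  8 │  6 │    
└────┴────┴────┴────┘    
Moves: 0                 
                         


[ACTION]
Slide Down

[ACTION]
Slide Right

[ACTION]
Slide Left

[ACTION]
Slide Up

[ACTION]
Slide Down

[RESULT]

┌────┬────┬────┬────┐    
│  1 │ 10 │  2 │  4 │    
├────┼────┼────┼────┤    
│ 13 │ 15 │  3 │    │    
├────┼────┼────┼────┤    
│ 11 │  7 │ 12 │ 14 │    
├────┼────┼────┼────┤    
│  5 │  9 │  8 │  6 │    
└────┴────┴────┴────┘    
Moves: 5                 
                         


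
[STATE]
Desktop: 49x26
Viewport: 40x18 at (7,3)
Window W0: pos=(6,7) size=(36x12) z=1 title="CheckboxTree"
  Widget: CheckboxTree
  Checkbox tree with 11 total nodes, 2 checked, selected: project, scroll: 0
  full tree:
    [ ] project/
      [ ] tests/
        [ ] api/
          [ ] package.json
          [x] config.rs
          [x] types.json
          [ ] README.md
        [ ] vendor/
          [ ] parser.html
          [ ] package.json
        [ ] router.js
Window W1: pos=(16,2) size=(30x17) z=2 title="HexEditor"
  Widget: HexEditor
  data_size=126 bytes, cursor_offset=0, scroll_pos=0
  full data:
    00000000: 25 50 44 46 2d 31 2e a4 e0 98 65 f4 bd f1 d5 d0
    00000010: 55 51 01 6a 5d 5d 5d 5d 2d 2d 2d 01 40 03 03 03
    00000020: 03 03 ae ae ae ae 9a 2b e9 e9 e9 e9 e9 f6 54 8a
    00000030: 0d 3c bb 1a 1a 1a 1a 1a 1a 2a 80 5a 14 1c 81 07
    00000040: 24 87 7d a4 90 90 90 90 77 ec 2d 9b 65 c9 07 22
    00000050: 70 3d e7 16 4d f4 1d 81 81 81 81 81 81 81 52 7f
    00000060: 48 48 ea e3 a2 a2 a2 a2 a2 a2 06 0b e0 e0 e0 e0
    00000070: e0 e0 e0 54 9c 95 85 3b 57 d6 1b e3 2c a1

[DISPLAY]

         ┃ HexEditor                  ┃ 
         ┠────────────────────────────┨ 
         ┃00000000  25 50 44 46 2d 31 ┃ 
         ┃00000010  55 51 01 6a 5d 5d ┃ 
━━━━━━━━━┃00000020  03 03 ae ae ae ae ┃ 
 Checkbox┃00000030  0d 3c bb 1a 1a 1a ┃ 
─────────┃00000040  24 87 7d a4 90 90 ┃ 
>[-] proj┃00000050  70 3d e7 16 4d f4 ┃ 
   [-] te┃00000060  48 48 ea e3 a2 a2 ┃ 
     [-] ┃00000070  e0 e0 e0 54 9c 95 ┃ 
       [ ┃                            ┃ 
       [x┃                            ┃ 
       [x┃                            ┃ 
       [ ┃                            ┃ 
     [ ] ┃                            ┃ 
━━━━━━━━━┗━━━━━━━━━━━━━━━━━━━━━━━━━━━━┛ 
                                        
                                        


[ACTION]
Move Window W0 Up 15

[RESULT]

>[-] proj┃ HexEditor                  ┃ 
   [-] te┠────────────────────────────┨ 
     [-] ┃00000000  25 50 44 46 2d 31 ┃ 
       [ ┃00000010  55 51 01 6a 5d 5d ┃ 
       [x┃00000020  03 03 ae ae ae ae ┃ 
       [x┃00000030  0d 3c bb 1a 1a 1a ┃ 
       [ ┃00000040  24 87 7d a4 90 90 ┃ 
     [ ] ┃00000050  70 3d e7 16 4d f4 ┃ 
━━━━━━━━━┃00000060  48 48 ea e3 a2 a2 ┃ 
         ┃00000070  e0 e0 e0 54 9c 95 ┃ 
         ┃                            ┃ 
         ┃                            ┃ 
         ┃                            ┃ 
         ┃                            ┃ 
         ┃                            ┃ 
         ┗━━━━━━━━━━━━━━━━━━━━━━━━━━━━┛ 
                                        
                                        


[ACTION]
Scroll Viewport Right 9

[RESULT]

-] proj┃ HexEditor                  ┃   
 [-] te┠────────────────────────────┨   
   [-] ┃00000000  25 50 44 46 2d 31 ┃   
     [ ┃00000010  55 51 01 6a 5d 5d ┃   
     [x┃00000020  03 03 ae ae ae ae ┃   
     [x┃00000030  0d 3c bb 1a 1a 1a ┃   
     [ ┃00000040  24 87 7d a4 90 90 ┃   
   [ ] ┃00000050  70 3d e7 16 4d f4 ┃   
━━━━━━━┃00000060  48 48 ea e3 a2 a2 ┃   
       ┃00000070  e0 e0 e0 54 9c 95 ┃   
       ┃                            ┃   
       ┃                            ┃   
       ┃                            ┃   
       ┃                            ┃   
       ┃                            ┃   
       ┗━━━━━━━━━━━━━━━━━━━━━━━━━━━━┛   
                                        
                                        


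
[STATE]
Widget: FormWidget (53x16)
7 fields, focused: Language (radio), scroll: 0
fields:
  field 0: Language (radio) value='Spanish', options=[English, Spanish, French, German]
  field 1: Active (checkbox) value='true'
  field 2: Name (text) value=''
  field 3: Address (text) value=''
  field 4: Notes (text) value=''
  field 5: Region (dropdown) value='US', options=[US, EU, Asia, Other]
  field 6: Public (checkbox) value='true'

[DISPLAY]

> Language:   ( ) English  (●) Spanish  ( ) French  (
  Active:     [x]                                    
  Name:       [                                     ]
  Address:    [                                     ]
  Notes:      [                                     ]
  Region:     [US                                  ▼]
  Public:     [x]                                    
                                                     
                                                     
                                                     
                                                     
                                                     
                                                     
                                                     
                                                     
                                                     


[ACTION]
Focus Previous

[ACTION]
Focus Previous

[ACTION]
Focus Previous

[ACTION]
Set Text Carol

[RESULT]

  Language:   ( ) English  (●) Spanish  ( ) French  (
  Active:     [x]                                    
  Name:       [                                     ]
  Address:    [                                     ]
> Notes:      [Carol                                ]
  Region:     [US                                  ▼]
  Public:     [x]                                    
                                                     
                                                     
                                                     
                                                     
                                                     
                                                     
                                                     
                                                     
                                                     


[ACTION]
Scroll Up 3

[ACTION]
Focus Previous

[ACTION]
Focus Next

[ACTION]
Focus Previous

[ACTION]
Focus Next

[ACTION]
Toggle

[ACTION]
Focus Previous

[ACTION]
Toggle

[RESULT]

  Language:   ( ) English  (●) Spanish  ( ) French  (
  Active:     [x]                                    
  Name:       [                                     ]
> Address:    [                                     ]
  Notes:      [Carol                                ]
  Region:     [US                                  ▼]
  Public:     [x]                                    
                                                     
                                                     
                                                     
                                                     
                                                     
                                                     
                                                     
                                                     
                                                     


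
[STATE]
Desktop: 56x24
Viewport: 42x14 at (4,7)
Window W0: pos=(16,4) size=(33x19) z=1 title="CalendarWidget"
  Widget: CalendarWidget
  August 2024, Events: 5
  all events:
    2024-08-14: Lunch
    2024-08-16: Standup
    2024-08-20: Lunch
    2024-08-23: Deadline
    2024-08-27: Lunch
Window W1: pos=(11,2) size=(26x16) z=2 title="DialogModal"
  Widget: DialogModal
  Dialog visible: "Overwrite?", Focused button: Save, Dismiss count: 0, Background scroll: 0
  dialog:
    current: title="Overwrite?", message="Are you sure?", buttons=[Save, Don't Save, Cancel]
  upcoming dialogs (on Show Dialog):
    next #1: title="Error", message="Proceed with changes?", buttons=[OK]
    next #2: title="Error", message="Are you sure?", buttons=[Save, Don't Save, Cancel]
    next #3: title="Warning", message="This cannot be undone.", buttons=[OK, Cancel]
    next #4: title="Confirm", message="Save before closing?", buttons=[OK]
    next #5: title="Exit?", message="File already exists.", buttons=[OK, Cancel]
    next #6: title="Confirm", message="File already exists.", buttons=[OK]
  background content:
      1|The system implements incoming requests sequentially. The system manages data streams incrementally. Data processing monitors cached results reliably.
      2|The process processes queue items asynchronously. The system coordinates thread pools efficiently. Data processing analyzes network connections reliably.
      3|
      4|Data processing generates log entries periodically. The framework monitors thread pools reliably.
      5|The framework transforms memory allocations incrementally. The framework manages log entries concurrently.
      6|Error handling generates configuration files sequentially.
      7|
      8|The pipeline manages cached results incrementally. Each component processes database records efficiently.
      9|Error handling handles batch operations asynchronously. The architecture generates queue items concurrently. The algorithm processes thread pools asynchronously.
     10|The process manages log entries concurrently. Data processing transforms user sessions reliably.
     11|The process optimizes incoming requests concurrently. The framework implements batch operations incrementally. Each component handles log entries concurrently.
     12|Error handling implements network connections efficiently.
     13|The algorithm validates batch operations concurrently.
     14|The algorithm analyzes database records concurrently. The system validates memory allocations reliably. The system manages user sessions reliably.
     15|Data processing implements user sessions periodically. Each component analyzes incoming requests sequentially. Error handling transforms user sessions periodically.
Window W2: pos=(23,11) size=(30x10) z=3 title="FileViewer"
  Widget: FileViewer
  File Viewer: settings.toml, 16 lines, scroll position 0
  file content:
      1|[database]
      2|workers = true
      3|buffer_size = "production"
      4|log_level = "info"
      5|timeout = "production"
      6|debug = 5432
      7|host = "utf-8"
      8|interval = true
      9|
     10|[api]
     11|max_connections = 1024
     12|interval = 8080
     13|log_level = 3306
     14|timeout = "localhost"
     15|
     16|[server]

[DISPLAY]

       ┃                        ┃4        
       ┃Da┌──────────────────┐te┃         
       ┃Th│    Overwrite?    │ms┃         
       ┃Er│  Are you sure?   │es┃         
       ┃  │[Save]  ┏━━━━━━━━━━━━━━━━━━━━━━
       ┃Th└────────┃ FileViewer           
       ┃Error handl┠──────────────────────
       ┃The process┃[database]            
       ┃The process┃workers = true        
       ┃Error handl┃buffer_size = "product
       ┗━━━━━━━━━━━┃log_level = "info"    
            ┃      ┃timeout = "production"
            ┃      ┃debug = 5432          
            ┃      ┗━━━━━━━━━━━━━━━━━━━━━━


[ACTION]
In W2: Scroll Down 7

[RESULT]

       ┃                        ┃4        
       ┃Da┌──────────────────┐te┃         
       ┃Th│    Overwrite?    │ms┃         
       ┃Er│  Are you sure?   │es┃         
       ┃  │[Save]  ┏━━━━━━━━━━━━━━━━━━━━━━
       ┃Th└────────┃ FileViewer           
       ┃Error handl┠──────────────────────
       ┃The process┃interval = true       
       ┃The process┃                      
       ┃Error handl┃[api]                 
       ┗━━━━━━━━━━━┃max_connections = 1024
            ┃      ┃interval = 8080       
            ┃      ┃log_level = 3306      
            ┃      ┗━━━━━━━━━━━━━━━━━━━━━━


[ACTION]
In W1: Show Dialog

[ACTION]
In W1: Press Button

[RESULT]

       ┃                        ┃4        
       ┃Data processing generate┃         
       ┃The framework transforms┃         
       ┃Error handling generates┃         
       ┃           ┏━━━━━━━━━━━━━━━━━━━━━━
       ┃The pipelin┃ FileViewer           
       ┃Error handl┠──────────────────────
       ┃The process┃interval = true       
       ┃The process┃                      
       ┃Error handl┃[api]                 
       ┗━━━━━━━━━━━┃max_connections = 1024
            ┃      ┃interval = 8080       
            ┃      ┃log_level = 3306      
            ┃      ┗━━━━━━━━━━━━━━━━━━━━━━
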